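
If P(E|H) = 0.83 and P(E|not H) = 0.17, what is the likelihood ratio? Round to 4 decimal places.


Likelihood ratio = P(E|H) / P(E|not H)
= 0.83 / 0.17
= 4.8824

4.8824


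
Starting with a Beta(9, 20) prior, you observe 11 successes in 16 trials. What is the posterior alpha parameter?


For a Beta-Binomial conjugate model:
Posterior alpha = prior alpha + number of successes
= 9 + 11 = 20

20


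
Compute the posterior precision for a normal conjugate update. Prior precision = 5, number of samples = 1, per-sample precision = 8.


tau_post = tau_0 + n * tau
= 5 + 1 * 8 = 13

13


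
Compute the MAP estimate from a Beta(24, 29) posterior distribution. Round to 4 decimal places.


MAP = mode of Beta distribution
= (alpha - 1)/(alpha + beta - 2)
= (24-1)/(24+29-2)
= 23/51 = 0.451

0.451


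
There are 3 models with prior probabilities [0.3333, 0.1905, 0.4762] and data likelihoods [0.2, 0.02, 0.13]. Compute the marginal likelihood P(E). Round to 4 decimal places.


P(E) = sum over models of P(M_i) * P(E|M_i)
= 0.3333*0.2 + 0.1905*0.02 + 0.4762*0.13
= 0.1324

0.1324


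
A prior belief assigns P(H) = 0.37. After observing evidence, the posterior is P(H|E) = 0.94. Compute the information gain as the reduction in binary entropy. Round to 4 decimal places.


H(prior) = -0.37*log2(0.37) - 0.63*log2(0.63)
= 0.9507
H(post) = -0.94*log2(0.94) - 0.06*log2(0.06)
= 0.3274
IG = 0.9507 - 0.3274 = 0.6232

0.6232


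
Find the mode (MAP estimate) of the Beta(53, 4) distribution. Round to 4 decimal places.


For Beta(a,b) with a,b > 1:
Mode = (a-1)/(a+b-2) = (53-1)/(57-2)
= 52/55 = 0.9455

0.9455


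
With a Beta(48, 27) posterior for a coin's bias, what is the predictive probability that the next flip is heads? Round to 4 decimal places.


The predictive probability equals the posterior mean.
P(next = heads) = alpha / (alpha + beta)
= 48 / 75 = 0.64

0.64


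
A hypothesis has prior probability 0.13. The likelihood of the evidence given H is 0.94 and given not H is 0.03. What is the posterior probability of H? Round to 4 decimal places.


Using Bayes' theorem:
P(E) = 0.13 * 0.94 + 0.87 * 0.03
P(E) = 0.1483
P(H|E) = (0.13 * 0.94) / 0.1483 = 0.824

0.824


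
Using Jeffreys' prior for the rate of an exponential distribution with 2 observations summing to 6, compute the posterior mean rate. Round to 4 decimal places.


Jeffreys' prior leads to posterior Gamma(2, 6).
Mean = 2/6 = 0.3333

0.3333


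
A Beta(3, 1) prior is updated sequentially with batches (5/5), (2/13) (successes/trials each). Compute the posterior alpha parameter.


Sequential conjugate updating is equivalent to a single batch update.
Total successes across all batches = 7
alpha_posterior = alpha_prior + total_successes = 3 + 7
= 10

10


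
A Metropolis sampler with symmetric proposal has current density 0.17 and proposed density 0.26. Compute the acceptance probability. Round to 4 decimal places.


For symmetric proposals, acceptance = min(1, pi(x*)/pi(x))
= min(1, 0.26/0.17)
= min(1, 1.5294) = 1.0

1.0


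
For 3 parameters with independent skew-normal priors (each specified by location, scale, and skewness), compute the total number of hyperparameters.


A skew-normal prior has 3 hyperparameters per parameter.
Total = 3 * 3 = 9

9


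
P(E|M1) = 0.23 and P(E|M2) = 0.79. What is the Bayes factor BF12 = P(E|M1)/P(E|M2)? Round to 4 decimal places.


Bayes factor BF12 = P(E|M1) / P(E|M2)
= 0.23 / 0.79
= 0.2911

0.2911


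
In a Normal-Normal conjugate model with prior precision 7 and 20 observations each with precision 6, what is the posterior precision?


Posterior precision = prior precision + n * observation precision
= 7 + 20 * 6
= 7 + 120 = 127

127


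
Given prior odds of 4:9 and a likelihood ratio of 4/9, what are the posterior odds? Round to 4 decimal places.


Posterior odds = prior odds * LR
Prior odds = 4/9 = 0.4444
LR = 4/9 = 0.4444
Posterior odds = 0.4444 * 0.4444 = 0.1975

0.1975


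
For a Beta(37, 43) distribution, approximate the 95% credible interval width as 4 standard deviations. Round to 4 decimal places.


Variance of Beta(a,b) = ab / ((a+b)^2 * (a+b+1))
= 37*43 / ((80)^2 * 81)
= 0.0031
SD = sqrt(0.0031) = 0.0554
Width = 4 * SD = 0.2216

0.2216


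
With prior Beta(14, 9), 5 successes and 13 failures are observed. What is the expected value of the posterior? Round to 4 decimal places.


Posterior = Beta(19, 22)
E[theta] = alpha/(alpha+beta)
= 19/41 = 0.4634

0.4634


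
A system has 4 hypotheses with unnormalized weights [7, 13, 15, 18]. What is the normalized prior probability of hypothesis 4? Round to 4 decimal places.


The normalized prior is the weight divided by the total.
Total weight = 53
P(H4) = 18 / 53 = 0.3396

0.3396


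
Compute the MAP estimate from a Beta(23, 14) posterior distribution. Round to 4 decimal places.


MAP = mode of Beta distribution
= (alpha - 1)/(alpha + beta - 2)
= (23-1)/(23+14-2)
= 22/35 = 0.6286

0.6286


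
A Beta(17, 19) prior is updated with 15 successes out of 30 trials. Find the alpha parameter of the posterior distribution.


In the Beta-Binomial conjugate update:
alpha_post = alpha_prior + successes
= 17 + 15
= 32

32


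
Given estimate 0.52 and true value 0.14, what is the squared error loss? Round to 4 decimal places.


Squared error = (estimate - true)^2
Difference = 0.38
Loss = 0.38^2 = 0.1444

0.1444


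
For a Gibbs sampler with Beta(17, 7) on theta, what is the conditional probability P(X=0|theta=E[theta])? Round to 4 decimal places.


E[theta] = 17/(17+7) = 0.7083
P(X=0|theta) = 1 - theta = 0.2917

0.2917


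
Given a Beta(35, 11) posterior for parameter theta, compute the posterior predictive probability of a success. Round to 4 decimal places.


For a Beta-Bernoulli model, the predictive probability is the mean:
P(success) = 35/(35+11) = 35/46 = 0.7609

0.7609


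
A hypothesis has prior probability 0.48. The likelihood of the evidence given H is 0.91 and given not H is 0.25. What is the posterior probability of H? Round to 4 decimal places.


Using Bayes' theorem:
P(E) = 0.48 * 0.91 + 0.52 * 0.25
P(E) = 0.5668
P(H|E) = (0.48 * 0.91) / 0.5668 = 0.7706

0.7706


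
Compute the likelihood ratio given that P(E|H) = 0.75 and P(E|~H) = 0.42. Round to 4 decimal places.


LR = P(E|H) / P(E|~H)
= 0.75 / 0.42 = 1.7857

1.7857


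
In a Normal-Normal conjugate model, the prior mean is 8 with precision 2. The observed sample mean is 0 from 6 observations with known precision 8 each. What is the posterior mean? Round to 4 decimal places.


Posterior precision = tau0 + n*tau = 2 + 6*8 = 50
Posterior mean = (tau0*mu0 + n*tau*xbar) / posterior_precision
= (2*8 + 6*8*0) / 50
= 16 / 50 = 0.32

0.32


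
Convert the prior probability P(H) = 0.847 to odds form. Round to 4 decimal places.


P(not H) = 1 - 0.847 = 0.153
Odds = 0.847 / 0.153 = 5.5359

5.5359


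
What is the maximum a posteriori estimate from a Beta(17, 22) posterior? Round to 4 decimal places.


The MAP estimate equals the mode of the distribution.
Mode of Beta(a,b) = (a-1)/(a+b-2)
= 16/37
= 0.4324

0.4324


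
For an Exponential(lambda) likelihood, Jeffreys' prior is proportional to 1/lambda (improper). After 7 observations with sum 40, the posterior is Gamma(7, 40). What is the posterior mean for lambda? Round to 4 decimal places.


Posterior = Gamma(n, sum_x) = Gamma(7, 40)
Posterior mean = shape/rate = 7/40
= 0.175

0.175


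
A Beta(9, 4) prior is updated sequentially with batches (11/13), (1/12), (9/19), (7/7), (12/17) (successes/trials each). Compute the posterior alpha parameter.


Sequential conjugate updating is equivalent to a single batch update.
Total successes across all batches = 40
alpha_posterior = alpha_prior + total_successes = 9 + 40
= 49

49


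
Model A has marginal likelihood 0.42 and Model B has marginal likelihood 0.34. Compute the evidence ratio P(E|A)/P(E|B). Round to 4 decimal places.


Evidence ratio = P(E|A) / P(E|B)
= 0.42 / 0.34
= 1.2353

1.2353


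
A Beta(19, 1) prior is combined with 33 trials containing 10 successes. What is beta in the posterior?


In conjugate updating:
beta_posterior = beta_prior + (n - k)
= 1 + (33 - 10)
= 1 + 23 = 24

24


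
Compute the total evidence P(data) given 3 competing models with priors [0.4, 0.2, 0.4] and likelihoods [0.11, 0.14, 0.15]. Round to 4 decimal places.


Marginal likelihood = sum P(model_i) * P(data|model_i)
Model 1: 0.4 * 0.11 = 0.044
Model 2: 0.2 * 0.14 = 0.028
Model 3: 0.4 * 0.15 = 0.06
Total = 0.132

0.132


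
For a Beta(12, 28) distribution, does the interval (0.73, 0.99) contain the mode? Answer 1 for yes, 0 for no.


Mode of Beta(a,b) = (a-1)/(a+b-2)
= (12-1)/(12+28-2) = 0.2895
Check: 0.73 <= 0.2895 <= 0.99?
Result: 0

0


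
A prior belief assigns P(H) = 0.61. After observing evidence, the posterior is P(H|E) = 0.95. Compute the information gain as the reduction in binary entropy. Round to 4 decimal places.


H(prior) = -0.61*log2(0.61) - 0.39*log2(0.39)
= 0.9648
H(post) = -0.95*log2(0.95) - 0.05*log2(0.05)
= 0.2864
IG = 0.9648 - 0.2864 = 0.6784

0.6784


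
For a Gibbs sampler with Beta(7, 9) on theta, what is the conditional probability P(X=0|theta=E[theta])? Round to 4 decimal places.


E[theta] = 7/(7+9) = 0.4375
P(X=0|theta) = 1 - theta = 0.5625

0.5625


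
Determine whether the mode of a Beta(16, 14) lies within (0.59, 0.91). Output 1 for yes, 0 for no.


First find the mode: (a-1)/(a+b-2) = 0.5357
Is 0.5357 in (0.59, 0.91)? 0

0


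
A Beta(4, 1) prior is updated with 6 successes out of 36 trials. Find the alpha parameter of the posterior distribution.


In the Beta-Binomial conjugate update:
alpha_post = alpha_prior + successes
= 4 + 6
= 10

10


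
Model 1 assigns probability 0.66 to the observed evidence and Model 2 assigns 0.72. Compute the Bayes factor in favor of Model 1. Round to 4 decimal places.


BF = P(data|M1) / P(data|M2)
= 0.66 / 0.72 = 0.9167

0.9167


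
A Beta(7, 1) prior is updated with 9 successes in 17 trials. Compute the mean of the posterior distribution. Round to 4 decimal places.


After update: Beta(16, 9)
Mean = 16 / (16 + 9) = 16 / 25
= 0.64

0.64


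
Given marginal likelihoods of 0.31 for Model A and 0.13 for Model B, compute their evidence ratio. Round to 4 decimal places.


Ratio = ML(A) / ML(B) = 0.31/0.13
= 2.3846

2.3846


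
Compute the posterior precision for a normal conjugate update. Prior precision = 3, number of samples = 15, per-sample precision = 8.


tau_post = tau_0 + n * tau
= 3 + 15 * 8 = 123

123


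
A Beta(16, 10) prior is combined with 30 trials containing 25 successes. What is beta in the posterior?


In conjugate updating:
beta_posterior = beta_prior + (n - k)
= 10 + (30 - 25)
= 10 + 5 = 15

15


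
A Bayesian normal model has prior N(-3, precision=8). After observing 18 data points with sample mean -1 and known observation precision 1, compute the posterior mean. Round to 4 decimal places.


Posterior mean = (prior_precision * prior_mean + n * data_precision * data_mean) / (prior_precision + n * data_precision)
Numerator = 8*-3 + 18*1*-1 = -42
Denominator = 8 + 18*1 = 26
Posterior mean = -1.6154

-1.6154


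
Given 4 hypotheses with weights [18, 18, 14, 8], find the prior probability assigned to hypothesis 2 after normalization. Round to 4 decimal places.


To normalize, divide each weight by the sum of all weights.
Sum = 58
Prior(H2) = 18/58 = 0.3103

0.3103


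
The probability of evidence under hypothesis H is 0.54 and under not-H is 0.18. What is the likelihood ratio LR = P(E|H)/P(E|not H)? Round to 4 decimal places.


LR = 0.54 / 0.18
= 3.0

3.0


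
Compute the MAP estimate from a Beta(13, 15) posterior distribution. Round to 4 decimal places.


MAP = mode of Beta distribution
= (alpha - 1)/(alpha + beta - 2)
= (13-1)/(13+15-2)
= 12/26 = 0.4615

0.4615


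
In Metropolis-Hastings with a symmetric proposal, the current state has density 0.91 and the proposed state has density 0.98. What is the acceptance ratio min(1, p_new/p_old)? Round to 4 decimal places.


Ratio = p_new / p_old = 0.98 / 0.91 = 1.0769
Acceptance = min(1, 1.0769) = 1.0

1.0


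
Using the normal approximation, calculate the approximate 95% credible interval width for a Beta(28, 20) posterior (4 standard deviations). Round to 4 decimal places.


Var(Beta) = 28*20/(48^2 * 49) = 0.005
SD = 0.0704
Width ~ 4*SD = 0.2817

0.2817


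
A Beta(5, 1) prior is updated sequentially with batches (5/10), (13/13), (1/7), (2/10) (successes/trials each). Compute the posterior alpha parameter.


Sequential conjugate updating is equivalent to a single batch update.
Total successes across all batches = 21
alpha_posterior = alpha_prior + total_successes = 5 + 21
= 26

26


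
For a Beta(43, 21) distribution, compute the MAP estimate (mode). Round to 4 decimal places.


MAP = mode = (a-1)/(a+b-2)
= (43-1)/(43+21-2)
= 42/62 = 0.6774

0.6774


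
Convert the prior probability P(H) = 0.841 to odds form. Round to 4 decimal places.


P(not H) = 1 - 0.841 = 0.159
Odds = 0.841 / 0.159 = 5.2893

5.2893


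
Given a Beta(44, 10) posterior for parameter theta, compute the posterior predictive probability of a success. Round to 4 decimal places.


For a Beta-Bernoulli model, the predictive probability is the mean:
P(success) = 44/(44+10) = 44/54 = 0.8148

0.8148


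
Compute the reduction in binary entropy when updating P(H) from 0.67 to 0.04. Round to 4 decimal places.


H_before = -p*log2(p) - (1-p)*log2(1-p) for p=0.67: 0.9149
H_after for p=0.04: 0.2423
Reduction = 0.9149 - 0.2423 = 0.6726

0.6726


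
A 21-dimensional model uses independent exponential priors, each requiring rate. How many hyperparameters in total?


Per parameter: 1 (rate).
Total = 21 * 1 = 21

21


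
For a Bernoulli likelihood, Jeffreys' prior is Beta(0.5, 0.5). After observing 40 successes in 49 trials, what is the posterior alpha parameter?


Jeffreys' prior for Bernoulli is Beta(0.5, 0.5).
Posterior is Beta(0.5 + k, 0.5 + n - k).
Posterior alpha = 0.5 + k = 0.5 + 40 = 40.5

40.5


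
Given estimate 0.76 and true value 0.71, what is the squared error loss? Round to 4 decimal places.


Squared error = (estimate - true)^2
Difference = 0.05
Loss = 0.05^2 = 0.0025

0.0025


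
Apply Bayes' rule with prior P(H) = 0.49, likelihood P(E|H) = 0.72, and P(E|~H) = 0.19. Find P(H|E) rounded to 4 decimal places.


Step 1: Compute marginal P(E) = P(E|H)P(H) + P(E|~H)P(~H)
= 0.72*0.49 + 0.19*0.51 = 0.4497
Step 2: P(H|E) = P(E|H)P(H)/P(E) = 0.3528/0.4497
= 0.7845

0.7845


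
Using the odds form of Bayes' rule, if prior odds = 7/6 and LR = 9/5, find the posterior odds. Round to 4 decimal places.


Bayes' rule in odds form: posterior odds = prior odds * LR
= (7 * 9) / (6 * 5)
= 63/30 = 2.1

2.1


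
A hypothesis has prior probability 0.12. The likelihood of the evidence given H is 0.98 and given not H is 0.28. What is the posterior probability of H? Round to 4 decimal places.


Using Bayes' theorem:
P(E) = 0.12 * 0.98 + 0.88 * 0.28
P(E) = 0.364
P(H|E) = (0.12 * 0.98) / 0.364 = 0.3231

0.3231


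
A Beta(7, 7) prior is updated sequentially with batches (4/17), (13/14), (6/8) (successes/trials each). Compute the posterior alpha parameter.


Sequential conjugate updating is equivalent to a single batch update.
Total successes across all batches = 23
alpha_posterior = alpha_prior + total_successes = 7 + 23
= 30

30


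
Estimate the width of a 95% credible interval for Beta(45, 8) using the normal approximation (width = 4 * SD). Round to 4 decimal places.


For Beta(a,b): Var = ab/((a+b)^2(a+b+1))
Var = 0.0024, SD = 0.0487
Approximate 95% CI width = 4 * 0.0487 = 0.1949

0.1949


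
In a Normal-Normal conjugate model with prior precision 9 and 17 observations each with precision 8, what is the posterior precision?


Posterior precision = prior precision + n * observation precision
= 9 + 17 * 8
= 9 + 136 = 145

145


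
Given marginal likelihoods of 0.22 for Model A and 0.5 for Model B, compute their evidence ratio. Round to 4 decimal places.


Ratio = ML(A) / ML(B) = 0.22/0.5
= 0.44

0.44


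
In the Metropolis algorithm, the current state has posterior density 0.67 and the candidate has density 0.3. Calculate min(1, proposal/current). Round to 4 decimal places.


Ratio = 0.3/0.67 = 0.4478
Acceptance probability = min(1, 0.4478)
= 0.4478

0.4478


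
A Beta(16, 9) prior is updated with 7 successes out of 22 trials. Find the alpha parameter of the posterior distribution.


In the Beta-Binomial conjugate update:
alpha_post = alpha_prior + successes
= 16 + 7
= 23

23


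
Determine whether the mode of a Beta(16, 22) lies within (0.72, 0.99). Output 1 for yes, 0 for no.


First find the mode: (a-1)/(a+b-2) = 0.4167
Is 0.4167 in (0.72, 0.99)? 0

0


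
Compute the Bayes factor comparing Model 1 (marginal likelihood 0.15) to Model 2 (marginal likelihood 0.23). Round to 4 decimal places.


BF12 = marginal likelihood of M1 / marginal likelihood of M2
= 0.15/0.23
= 0.6522

0.6522


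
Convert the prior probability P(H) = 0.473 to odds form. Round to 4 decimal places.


P(not H) = 1 - 0.473 = 0.527
Odds = 0.473 / 0.527 = 0.8975

0.8975


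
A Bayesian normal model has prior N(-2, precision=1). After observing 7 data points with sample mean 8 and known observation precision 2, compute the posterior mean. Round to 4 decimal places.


Posterior mean = (prior_precision * prior_mean + n * data_precision * data_mean) / (prior_precision + n * data_precision)
Numerator = 1*-2 + 7*2*8 = 110
Denominator = 1 + 7*2 = 15
Posterior mean = 7.3333

7.3333


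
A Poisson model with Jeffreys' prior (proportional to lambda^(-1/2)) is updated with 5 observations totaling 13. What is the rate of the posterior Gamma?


Posterior = Gamma(0.5 + S, n)
= Gamma(0.5 + 13, 5)
Posterior rate = 0 + n = 5

5.0


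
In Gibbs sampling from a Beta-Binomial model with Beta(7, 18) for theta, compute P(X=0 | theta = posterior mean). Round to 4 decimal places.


Posterior mean = alpha/(alpha+beta) = 7/25 = 0.28
P(X=0|theta=mean) = 1 - theta = 0.72

0.72


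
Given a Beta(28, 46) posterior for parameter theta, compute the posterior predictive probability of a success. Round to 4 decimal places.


For a Beta-Bernoulli model, the predictive probability is the mean:
P(success) = 28/(28+46) = 28/74 = 0.3784

0.3784


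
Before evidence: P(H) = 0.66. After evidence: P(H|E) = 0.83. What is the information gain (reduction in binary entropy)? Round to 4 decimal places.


Prior entropy = 0.9248
Posterior entropy = 0.6577
Information gain = 0.9248 - 0.6577 = 0.2671

0.2671


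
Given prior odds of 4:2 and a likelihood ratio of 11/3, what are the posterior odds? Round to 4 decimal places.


Posterior odds = prior odds * LR
Prior odds = 4/2 = 2.0
LR = 11/3 = 3.6667
Posterior odds = 2.0 * 3.6667 = 7.3333

7.3333


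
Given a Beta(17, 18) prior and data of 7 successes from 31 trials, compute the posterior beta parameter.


Number of failures = 31 - 7 = 24
Posterior beta = 18 + 24 = 42

42


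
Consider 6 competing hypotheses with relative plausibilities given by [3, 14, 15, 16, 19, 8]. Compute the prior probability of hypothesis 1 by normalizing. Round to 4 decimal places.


Sum of weights = 3 + 14 + 15 + 16 + 19 + 8 = 75
Normalized prior for H1 = 3 / 75
= 0.04

0.04


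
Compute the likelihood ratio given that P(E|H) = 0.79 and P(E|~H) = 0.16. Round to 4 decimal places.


LR = P(E|H) / P(E|~H)
= 0.79 / 0.16 = 4.9375

4.9375


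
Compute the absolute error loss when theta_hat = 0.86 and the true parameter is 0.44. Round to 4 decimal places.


L = |theta_hat - theta_true|
= |0.86 - 0.44| = 0.42

0.42


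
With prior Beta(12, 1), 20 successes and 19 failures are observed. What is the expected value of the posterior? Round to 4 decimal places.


Posterior = Beta(32, 20)
E[theta] = alpha/(alpha+beta)
= 32/52 = 0.6154

0.6154


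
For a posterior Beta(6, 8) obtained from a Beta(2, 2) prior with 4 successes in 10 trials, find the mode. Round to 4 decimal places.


Mode = (alpha - 1) / (alpha + beta - 2)
= 5 / 12
= 0.4167

0.4167


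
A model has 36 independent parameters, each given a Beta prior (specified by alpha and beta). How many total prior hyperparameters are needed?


Each Beta prior needs 2 hyperparameters (alpha and beta).
Total = 2 * 36 = 72

72


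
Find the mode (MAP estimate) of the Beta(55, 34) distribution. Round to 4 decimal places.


For Beta(a,b) with a,b > 1:
Mode = (a-1)/(a+b-2) = (55-1)/(89-2)
= 54/87 = 0.6207

0.6207


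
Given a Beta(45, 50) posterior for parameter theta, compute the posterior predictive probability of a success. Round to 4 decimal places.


For a Beta-Bernoulli model, the predictive probability is the mean:
P(success) = 45/(45+50) = 45/95 = 0.4737

0.4737


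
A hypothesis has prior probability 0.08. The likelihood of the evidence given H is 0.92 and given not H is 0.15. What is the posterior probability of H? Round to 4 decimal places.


Using Bayes' theorem:
P(E) = 0.08 * 0.92 + 0.92 * 0.15
P(E) = 0.2116
P(H|E) = (0.08 * 0.92) / 0.2116 = 0.3478

0.3478


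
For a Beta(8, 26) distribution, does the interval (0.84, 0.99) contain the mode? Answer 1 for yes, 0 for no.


Mode of Beta(a,b) = (a-1)/(a+b-2)
= (8-1)/(8+26-2) = 0.2188
Check: 0.84 <= 0.2188 <= 0.99?
Result: 0

0


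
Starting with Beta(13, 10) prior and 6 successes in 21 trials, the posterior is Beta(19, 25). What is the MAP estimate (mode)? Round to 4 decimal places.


The mode of Beta(a, b) when a > 1 and b > 1 is (a-1)/(a+b-2)
= (19 - 1) / (19 + 25 - 2)
= 18 / 42
= 0.4286

0.4286


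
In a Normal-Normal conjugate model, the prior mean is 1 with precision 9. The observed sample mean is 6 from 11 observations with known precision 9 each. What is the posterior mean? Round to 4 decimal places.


Posterior precision = tau0 + n*tau = 9 + 11*9 = 108
Posterior mean = (tau0*mu0 + n*tau*xbar) / posterior_precision
= (9*1 + 11*9*6) / 108
= 603 / 108 = 5.5833

5.5833


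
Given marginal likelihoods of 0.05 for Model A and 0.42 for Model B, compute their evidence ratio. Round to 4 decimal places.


Ratio = ML(A) / ML(B) = 0.05/0.42
= 0.119

0.119


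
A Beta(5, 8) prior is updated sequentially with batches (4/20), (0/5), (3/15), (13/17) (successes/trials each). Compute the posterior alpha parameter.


Sequential conjugate updating is equivalent to a single batch update.
Total successes across all batches = 20
alpha_posterior = alpha_prior + total_successes = 5 + 20
= 25

25


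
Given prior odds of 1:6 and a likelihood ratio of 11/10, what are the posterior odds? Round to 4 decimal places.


Posterior odds = prior odds * LR
Prior odds = 1/6 = 0.1667
LR = 11/10 = 1.1
Posterior odds = 0.1667 * 1.1 = 0.1833

0.1833


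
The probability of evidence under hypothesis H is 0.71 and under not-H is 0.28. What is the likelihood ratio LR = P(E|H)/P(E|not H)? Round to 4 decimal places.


LR = 0.71 / 0.28
= 2.5357

2.5357


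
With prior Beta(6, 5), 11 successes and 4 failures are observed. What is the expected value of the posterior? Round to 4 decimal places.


Posterior = Beta(17, 9)
E[theta] = alpha/(alpha+beta)
= 17/26 = 0.6538

0.6538


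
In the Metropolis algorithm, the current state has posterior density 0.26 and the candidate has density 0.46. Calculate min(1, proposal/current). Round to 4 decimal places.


Ratio = 0.46/0.26 = 1.7692
Acceptance probability = min(1, 1.7692)
= 1.0

1.0


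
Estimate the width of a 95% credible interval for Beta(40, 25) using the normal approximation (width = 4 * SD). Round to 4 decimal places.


For Beta(a,b): Var = ab/((a+b)^2(a+b+1))
Var = 0.0036, SD = 0.0599
Approximate 95% CI width = 4 * 0.0599 = 0.2395

0.2395


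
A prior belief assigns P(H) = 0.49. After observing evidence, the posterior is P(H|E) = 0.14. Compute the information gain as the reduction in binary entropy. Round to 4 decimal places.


H(prior) = -0.49*log2(0.49) - 0.51*log2(0.51)
= 0.9997
H(post) = -0.14*log2(0.14) - 0.86*log2(0.86)
= 0.5842
IG = 0.9997 - 0.5842 = 0.4155

0.4155


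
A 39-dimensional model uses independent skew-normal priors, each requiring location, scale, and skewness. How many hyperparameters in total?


Per parameter: 3 (location, scale, and skewness).
Total = 39 * 3 = 117

117


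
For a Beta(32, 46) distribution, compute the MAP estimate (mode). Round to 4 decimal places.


MAP = mode = (a-1)/(a+b-2)
= (32-1)/(32+46-2)
= 31/76 = 0.4079

0.4079


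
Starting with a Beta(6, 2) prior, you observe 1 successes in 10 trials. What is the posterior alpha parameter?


For a Beta-Binomial conjugate model:
Posterior alpha = prior alpha + number of successes
= 6 + 1 = 7

7


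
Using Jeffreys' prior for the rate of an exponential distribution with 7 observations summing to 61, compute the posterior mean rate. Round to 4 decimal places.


Jeffreys' prior leads to posterior Gamma(7, 61).
Mean = 7/61 = 0.1148

0.1148


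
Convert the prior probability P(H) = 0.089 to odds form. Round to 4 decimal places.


P(not H) = 1 - 0.089 = 0.911
Odds = 0.089 / 0.911 = 0.0977

0.0977


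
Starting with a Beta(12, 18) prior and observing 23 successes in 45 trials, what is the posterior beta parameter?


Posterior beta = prior beta + failures
Failures = 45 - 23 = 22
beta_post = 18 + 22 = 40

40


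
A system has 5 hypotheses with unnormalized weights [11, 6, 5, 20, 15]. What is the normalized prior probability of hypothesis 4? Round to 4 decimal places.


The normalized prior is the weight divided by the total.
Total weight = 57
P(H4) = 20 / 57 = 0.3509

0.3509


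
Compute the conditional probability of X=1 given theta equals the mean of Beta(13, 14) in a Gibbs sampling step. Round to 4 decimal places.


Mean of Beta(13, 14) = 0.4815
P(X=1 | theta=0.4815) = 0.4815

0.4815


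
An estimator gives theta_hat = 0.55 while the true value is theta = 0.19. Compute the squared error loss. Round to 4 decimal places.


The squared error loss is (theta_hat - theta)^2
= (0.55 - 0.19)^2
= (0.36)^2 = 0.1296

0.1296


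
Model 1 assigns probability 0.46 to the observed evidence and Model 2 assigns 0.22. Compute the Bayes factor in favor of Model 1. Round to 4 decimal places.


BF = P(data|M1) / P(data|M2)
= 0.46 / 0.22 = 2.0909

2.0909


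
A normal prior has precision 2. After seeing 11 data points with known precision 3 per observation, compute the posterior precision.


In the conjugate normal model, precisions add:
tau_posterior = tau_prior + n * tau_data
= 2 + 11*3 = 35

35


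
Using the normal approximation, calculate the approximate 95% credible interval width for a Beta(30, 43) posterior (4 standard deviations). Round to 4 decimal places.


Var(Beta) = 30*43/(73^2 * 74) = 0.0033
SD = 0.0572
Width ~ 4*SD = 0.2288

0.2288


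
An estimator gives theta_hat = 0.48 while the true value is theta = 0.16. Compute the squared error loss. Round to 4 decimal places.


The squared error loss is (theta_hat - theta)^2
= (0.48 - 0.16)^2
= (0.32)^2 = 0.1024

0.1024


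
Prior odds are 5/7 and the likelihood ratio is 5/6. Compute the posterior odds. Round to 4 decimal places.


Posterior odds = prior odds * likelihood ratio
= (5/7) * (5/6)
= 25 / 42
= 0.5952

0.5952


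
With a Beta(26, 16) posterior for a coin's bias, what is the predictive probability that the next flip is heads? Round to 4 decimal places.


The predictive probability equals the posterior mean.
P(next = heads) = alpha / (alpha + beta)
= 26 / 42 = 0.619

0.619


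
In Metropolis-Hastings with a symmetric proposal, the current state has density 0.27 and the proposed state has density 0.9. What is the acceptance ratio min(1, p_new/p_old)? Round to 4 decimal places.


Ratio = p_new / p_old = 0.9 / 0.27 = 3.3333
Acceptance = min(1, 3.3333) = 1.0

1.0


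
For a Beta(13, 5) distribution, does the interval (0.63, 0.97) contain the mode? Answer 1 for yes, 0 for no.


Mode of Beta(a,b) = (a-1)/(a+b-2)
= (13-1)/(13+5-2) = 0.75
Check: 0.63 <= 0.75 <= 0.97?
Result: 1

1


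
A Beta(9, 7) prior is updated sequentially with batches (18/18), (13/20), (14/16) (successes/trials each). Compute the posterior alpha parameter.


Sequential conjugate updating is equivalent to a single batch update.
Total successes across all batches = 45
alpha_posterior = alpha_prior + total_successes = 9 + 45
= 54

54


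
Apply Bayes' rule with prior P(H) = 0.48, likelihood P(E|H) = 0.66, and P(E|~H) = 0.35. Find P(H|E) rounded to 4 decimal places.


Step 1: Compute marginal P(E) = P(E|H)P(H) + P(E|~H)P(~H)
= 0.66*0.48 + 0.35*0.52 = 0.4988
Step 2: P(H|E) = P(E|H)P(H)/P(E) = 0.3168/0.4988
= 0.6351

0.6351


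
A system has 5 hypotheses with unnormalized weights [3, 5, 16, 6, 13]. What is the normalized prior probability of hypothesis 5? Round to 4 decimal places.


The normalized prior is the weight divided by the total.
Total weight = 43
P(H5) = 13 / 43 = 0.3023

0.3023


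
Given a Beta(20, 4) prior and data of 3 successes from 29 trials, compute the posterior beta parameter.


Number of failures = 29 - 3 = 26
Posterior beta = 4 + 26 = 30

30


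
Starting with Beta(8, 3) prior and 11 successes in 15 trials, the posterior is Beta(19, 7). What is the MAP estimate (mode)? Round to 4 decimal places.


The mode of Beta(a, b) when a > 1 and b > 1 is (a-1)/(a+b-2)
= (19 - 1) / (19 + 7 - 2)
= 18 / 24
= 0.75

0.75


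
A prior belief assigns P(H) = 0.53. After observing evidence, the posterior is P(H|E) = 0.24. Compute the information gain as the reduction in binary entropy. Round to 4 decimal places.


H(prior) = -0.53*log2(0.53) - 0.47*log2(0.47)
= 0.9974
H(post) = -0.24*log2(0.24) - 0.76*log2(0.76)
= 0.795
IG = 0.9974 - 0.795 = 0.2024

0.2024


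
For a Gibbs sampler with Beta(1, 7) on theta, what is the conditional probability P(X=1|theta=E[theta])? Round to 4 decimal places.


E[theta] = 1/(1+7) = 0.125
P(X=1|theta) = theta = 0.125

0.125


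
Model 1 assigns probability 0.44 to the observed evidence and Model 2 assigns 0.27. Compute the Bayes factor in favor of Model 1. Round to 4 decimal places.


BF = P(data|M1) / P(data|M2)
= 0.44 / 0.27 = 1.6296

1.6296


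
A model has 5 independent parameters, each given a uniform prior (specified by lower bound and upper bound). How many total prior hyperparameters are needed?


Each uniform prior needs 2 hyperparameters (lower bound and upper bound).
Total = 2 * 5 = 10

10


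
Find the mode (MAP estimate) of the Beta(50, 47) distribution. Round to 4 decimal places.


For Beta(a,b) with a,b > 1:
Mode = (a-1)/(a+b-2) = (50-1)/(97-2)
= 49/95 = 0.5158

0.5158


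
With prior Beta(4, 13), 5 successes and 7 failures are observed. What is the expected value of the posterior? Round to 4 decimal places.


Posterior = Beta(9, 20)
E[theta] = alpha/(alpha+beta)
= 9/29 = 0.3103

0.3103


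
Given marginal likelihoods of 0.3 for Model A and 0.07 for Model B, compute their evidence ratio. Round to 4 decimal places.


Ratio = ML(A) / ML(B) = 0.3/0.07
= 4.2857

4.2857


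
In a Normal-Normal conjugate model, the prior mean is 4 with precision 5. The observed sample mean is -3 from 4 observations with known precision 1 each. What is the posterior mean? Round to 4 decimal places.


Posterior precision = tau0 + n*tau = 5 + 4*1 = 9
Posterior mean = (tau0*mu0 + n*tau*xbar) / posterior_precision
= (5*4 + 4*1*-3) / 9
= 8 / 9 = 0.8889

0.8889


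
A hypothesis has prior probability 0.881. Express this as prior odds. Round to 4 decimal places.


Odds = P(H) / P(not H) = 0.881 / 0.119
= 7.4034

7.4034


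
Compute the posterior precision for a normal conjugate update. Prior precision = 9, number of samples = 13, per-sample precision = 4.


tau_post = tau_0 + n * tau
= 9 + 13 * 4 = 61

61


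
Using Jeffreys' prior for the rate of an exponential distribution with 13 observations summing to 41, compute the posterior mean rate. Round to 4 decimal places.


Jeffreys' prior leads to posterior Gamma(13, 41).
Mean = 13/41 = 0.3171

0.3171


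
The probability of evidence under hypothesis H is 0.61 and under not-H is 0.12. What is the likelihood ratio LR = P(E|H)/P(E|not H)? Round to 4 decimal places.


LR = 0.61 / 0.12
= 5.0833

5.0833


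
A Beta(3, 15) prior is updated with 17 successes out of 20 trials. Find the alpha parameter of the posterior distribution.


In the Beta-Binomial conjugate update:
alpha_post = alpha_prior + successes
= 3 + 17
= 20

20


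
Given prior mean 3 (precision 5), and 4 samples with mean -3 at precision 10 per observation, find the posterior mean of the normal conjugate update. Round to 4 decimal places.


The posterior mean is a precision-weighted average of prior and data.
Post. prec. = 5 + 40 = 45
Post. mean = (15 + -120)/45 = -105/45 = -2.3333

-2.3333


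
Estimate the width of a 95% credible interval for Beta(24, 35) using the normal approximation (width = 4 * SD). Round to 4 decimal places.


For Beta(a,b): Var = ab/((a+b)^2(a+b+1))
Var = 0.004, SD = 0.0634
Approximate 95% CI width = 4 * 0.0634 = 0.2537

0.2537


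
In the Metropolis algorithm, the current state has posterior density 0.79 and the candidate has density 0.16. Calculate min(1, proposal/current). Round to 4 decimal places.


Ratio = 0.16/0.79 = 0.2025
Acceptance probability = min(1, 0.2025)
= 0.2025

0.2025


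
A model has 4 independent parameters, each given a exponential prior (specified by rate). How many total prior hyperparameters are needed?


Each exponential prior needs 1 hyperparameter (rate).
Total = 1 * 4 = 4

4


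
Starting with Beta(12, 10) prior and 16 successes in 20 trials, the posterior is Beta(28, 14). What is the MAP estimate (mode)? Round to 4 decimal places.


The mode of Beta(a, b) when a > 1 and b > 1 is (a-1)/(a+b-2)
= (28 - 1) / (28 + 14 - 2)
= 27 / 40
= 0.675

0.675


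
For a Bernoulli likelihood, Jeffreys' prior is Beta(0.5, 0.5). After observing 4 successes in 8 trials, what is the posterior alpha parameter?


Jeffreys' prior for Bernoulli is Beta(0.5, 0.5).
Posterior is Beta(0.5 + k, 0.5 + n - k).
Posterior alpha = 0.5 + k = 0.5 + 4 = 4.5

4.5


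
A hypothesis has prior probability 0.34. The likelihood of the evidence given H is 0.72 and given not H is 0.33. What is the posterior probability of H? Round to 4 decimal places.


Using Bayes' theorem:
P(E) = 0.34 * 0.72 + 0.66 * 0.33
P(E) = 0.4626
P(H|E) = (0.34 * 0.72) / 0.4626 = 0.5292

0.5292


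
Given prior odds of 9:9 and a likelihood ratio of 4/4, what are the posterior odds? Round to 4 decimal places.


Posterior odds = prior odds * LR
Prior odds = 9/9 = 1.0
LR = 4/4 = 1.0
Posterior odds = 1.0 * 1.0 = 1.0

1.0


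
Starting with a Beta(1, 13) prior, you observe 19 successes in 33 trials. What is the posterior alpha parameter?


For a Beta-Binomial conjugate model:
Posterior alpha = prior alpha + number of successes
= 1 + 19 = 20

20


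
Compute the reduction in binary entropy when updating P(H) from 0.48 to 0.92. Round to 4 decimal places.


H_before = -p*log2(p) - (1-p)*log2(1-p) for p=0.48: 0.9988
H_after for p=0.92: 0.4022
Reduction = 0.9988 - 0.4022 = 0.5967

0.5967


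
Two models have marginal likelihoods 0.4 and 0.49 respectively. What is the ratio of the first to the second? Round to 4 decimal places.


Evidence ratio = 0.4 / 0.49
= 0.8163

0.8163


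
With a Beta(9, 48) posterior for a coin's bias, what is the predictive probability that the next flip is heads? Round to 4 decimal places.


The predictive probability equals the posterior mean.
P(next = heads) = alpha / (alpha + beta)
= 9 / 57 = 0.1579

0.1579


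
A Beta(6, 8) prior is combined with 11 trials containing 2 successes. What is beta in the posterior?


In conjugate updating:
beta_posterior = beta_prior + (n - k)
= 8 + (11 - 2)
= 8 + 9 = 17

17


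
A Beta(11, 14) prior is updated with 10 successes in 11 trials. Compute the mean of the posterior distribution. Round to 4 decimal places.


After update: Beta(21, 15)
Mean = 21 / (21 + 15) = 21 / 36
= 0.5833

0.5833


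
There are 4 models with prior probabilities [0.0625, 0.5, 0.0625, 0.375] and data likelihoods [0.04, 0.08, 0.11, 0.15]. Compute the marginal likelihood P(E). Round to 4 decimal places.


P(E) = sum over models of P(M_i) * P(E|M_i)
= 0.0625*0.04 + 0.5*0.08 + 0.0625*0.11 + 0.375*0.15
= 0.1056

0.1056


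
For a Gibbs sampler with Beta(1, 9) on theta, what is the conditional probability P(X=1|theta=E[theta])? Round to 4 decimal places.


E[theta] = 1/(1+9) = 0.1
P(X=1|theta) = theta = 0.1

0.1


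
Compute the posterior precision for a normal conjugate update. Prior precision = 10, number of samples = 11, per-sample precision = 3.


tau_post = tau_0 + n * tau
= 10 + 11 * 3 = 43

43


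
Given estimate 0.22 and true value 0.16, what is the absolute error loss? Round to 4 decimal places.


Absolute error = |estimate - true|
= |0.06| = 0.06

0.06


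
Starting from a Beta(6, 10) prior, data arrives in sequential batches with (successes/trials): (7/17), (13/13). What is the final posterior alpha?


In sequential Bayesian updating, we sum all successes.
Total successes = 20
Final alpha = 6 + 20 = 26

26


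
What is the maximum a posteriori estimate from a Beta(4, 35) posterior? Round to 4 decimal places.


The MAP estimate equals the mode of the distribution.
Mode of Beta(a,b) = (a-1)/(a+b-2)
= 3/37
= 0.0811

0.0811


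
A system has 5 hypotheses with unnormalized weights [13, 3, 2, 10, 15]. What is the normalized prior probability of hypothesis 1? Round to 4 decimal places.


The normalized prior is the weight divided by the total.
Total weight = 43
P(H1) = 13 / 43 = 0.3023

0.3023


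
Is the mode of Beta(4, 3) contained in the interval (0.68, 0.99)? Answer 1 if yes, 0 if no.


Mode = (a-1)/(a+b-2) = 3/5 = 0.6
Interval: (0.68, 0.99)
Contains mode? 0

0


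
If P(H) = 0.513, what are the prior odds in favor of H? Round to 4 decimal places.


Prior odds = P(H) / (1 - P(H))
= 0.513 / 0.487
= 1.0534

1.0534


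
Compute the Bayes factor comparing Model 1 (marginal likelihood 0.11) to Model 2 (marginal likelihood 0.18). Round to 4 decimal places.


BF12 = marginal likelihood of M1 / marginal likelihood of M2
= 0.11/0.18
= 0.6111

0.6111


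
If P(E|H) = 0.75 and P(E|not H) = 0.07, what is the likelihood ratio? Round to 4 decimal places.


Likelihood ratio = P(E|H) / P(E|not H)
= 0.75 / 0.07
= 10.7143

10.7143


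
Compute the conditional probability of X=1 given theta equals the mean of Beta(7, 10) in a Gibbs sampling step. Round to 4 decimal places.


Mean of Beta(7, 10) = 0.4118
P(X=1 | theta=0.4118) = 0.4118

0.4118


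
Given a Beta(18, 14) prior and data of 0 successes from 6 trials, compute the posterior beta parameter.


Number of failures = 6 - 0 = 6
Posterior beta = 14 + 6 = 20

20


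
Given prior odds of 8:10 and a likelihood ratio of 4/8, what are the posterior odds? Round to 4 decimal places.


Posterior odds = prior odds * LR
Prior odds = 8/10 = 0.8
LR = 4/8 = 0.5
Posterior odds = 0.8 * 0.5 = 0.4

0.4


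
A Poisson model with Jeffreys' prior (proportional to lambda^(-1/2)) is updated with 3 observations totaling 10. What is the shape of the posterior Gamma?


Posterior = Gamma(0.5 + S, n)
= Gamma(0.5 + 10, 3)
Posterior shape = 0.5 + S = 0.5 + 10 = 10.5

10.5


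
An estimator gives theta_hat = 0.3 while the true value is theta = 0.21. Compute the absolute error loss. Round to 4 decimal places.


The absolute error loss is |theta_hat - theta|
= |0.3 - 0.21|
= 0.09

0.09
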